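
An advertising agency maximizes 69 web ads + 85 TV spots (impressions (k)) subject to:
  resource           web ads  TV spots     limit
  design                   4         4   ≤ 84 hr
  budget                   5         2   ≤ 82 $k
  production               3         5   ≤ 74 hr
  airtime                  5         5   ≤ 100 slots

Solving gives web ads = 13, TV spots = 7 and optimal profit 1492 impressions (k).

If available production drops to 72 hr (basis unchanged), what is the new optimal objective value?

1476

At the optimum: design uses 80 of 84 (slack = 4); budget uses 79 of 82 (slack = 3); production uses 74 of 74 (binding); airtime uses 100 of 100 (binding).
By complementary slackness, y = 0 for the non-binding constraints.
The binding rows give the dual system: 3·y_production + 5·y_airtime = 69 and 5·y_production + 5·y_airtime = 85.
→ y_production = 8 and y_airtime = 9.
Δz = y_production·Δb = 8 × (-2) = -16, so new z* = 1492 − 16 = 1476.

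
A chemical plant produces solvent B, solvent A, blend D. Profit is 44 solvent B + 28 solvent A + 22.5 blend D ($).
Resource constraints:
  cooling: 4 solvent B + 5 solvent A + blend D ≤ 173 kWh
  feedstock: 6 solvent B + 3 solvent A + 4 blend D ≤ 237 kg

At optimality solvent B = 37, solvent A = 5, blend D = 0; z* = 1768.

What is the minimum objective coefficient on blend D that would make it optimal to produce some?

26

At the optimum: cooling uses 173 of 173 (binding); feedstock uses 237 of 237 (binding).
From A_Bᵀ y = c: 4·y_cooling + 6·y_feedstock = 44; 5·y_cooling + 3·y_feedstock = 28.
Solving: y_cooling = 2, y_feedstock = 6.
blend D enters the basis when its profit ≥ yᵀa₃ = 2·1 + 6·4 = 26.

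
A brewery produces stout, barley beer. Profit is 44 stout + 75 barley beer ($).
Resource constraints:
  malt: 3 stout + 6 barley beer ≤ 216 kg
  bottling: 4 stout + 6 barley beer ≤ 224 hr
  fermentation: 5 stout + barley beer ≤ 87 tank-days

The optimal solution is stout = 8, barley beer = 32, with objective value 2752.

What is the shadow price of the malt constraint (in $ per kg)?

6

Binding: malt and bottling. Non-binding: fermentation (15 unused).
By complementary slackness, y = 0 for the non-binding constraint.
From A_Bᵀ y = c: 3·y_malt + 4·y_bottling = 44; 6·y_malt + 6·y_bottling = 75.
Solving: y_malt = 6, y_bottling = 6.5.
Shadow price of malt = 6.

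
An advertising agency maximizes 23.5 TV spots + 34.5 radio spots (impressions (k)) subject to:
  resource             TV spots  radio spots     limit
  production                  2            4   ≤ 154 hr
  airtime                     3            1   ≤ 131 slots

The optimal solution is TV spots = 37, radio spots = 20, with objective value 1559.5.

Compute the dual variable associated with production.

8

Both production and airtime are binding at x*.
Dual feasibility on the basic columns requires 2·y_production + 3·y_airtime = 23.5, 4·y_production + 1·y_airtime = 34.5.
Solving: y_production = 8, y_airtime = 2.5.
Shadow price of production = 8.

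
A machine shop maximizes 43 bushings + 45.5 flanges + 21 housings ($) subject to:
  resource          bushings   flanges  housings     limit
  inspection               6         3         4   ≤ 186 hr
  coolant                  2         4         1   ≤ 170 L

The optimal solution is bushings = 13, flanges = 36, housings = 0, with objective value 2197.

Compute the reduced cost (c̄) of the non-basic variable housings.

-5

Check each constraint at x*: inspection 186/186 (tight); coolant 170/170 (tight).
From A_Bᵀ y = c: 6·y_inspection + 2·y_coolant = 43; 3·y_inspection + 4·y_coolant = 45.5.
Solving: y_inspection = 4.5, y_coolant = 8.
Reduced cost of housings: c₃ − yᵀa₃ = 21 − (4.5·4 + 8·1) = 21 − 26 = -5.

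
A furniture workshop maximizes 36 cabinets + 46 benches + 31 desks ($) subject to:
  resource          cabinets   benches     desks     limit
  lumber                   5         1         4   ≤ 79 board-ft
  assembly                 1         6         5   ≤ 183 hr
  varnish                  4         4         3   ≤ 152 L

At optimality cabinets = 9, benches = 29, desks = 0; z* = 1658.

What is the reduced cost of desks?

-4.5

Check each constraint at x*: lumber 74/79 (slack 5); assembly 183/183 (tight); varnish 152/152 (tight).
By complementary slackness, y = 0 for the non-binding constraint.
The binding rows give the dual system: 1·y_assembly + 4·y_varnish = 36 and 6·y_assembly + 4·y_varnish = 46.
This yields shadow prices y_assembly = 2, y_varnish = 8.5.
Reduced cost of desks: c₃ − yᵀa₃ = 31 − (2·5 + 8.5·3) = 31 − 35.5 = -4.5.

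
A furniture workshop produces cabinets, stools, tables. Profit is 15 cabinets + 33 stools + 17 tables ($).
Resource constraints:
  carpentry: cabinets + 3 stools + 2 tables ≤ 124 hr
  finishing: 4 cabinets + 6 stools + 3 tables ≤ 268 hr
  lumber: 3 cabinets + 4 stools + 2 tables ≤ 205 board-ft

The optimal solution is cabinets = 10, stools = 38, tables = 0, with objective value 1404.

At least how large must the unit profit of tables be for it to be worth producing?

At the optimum: carpentry uses 124 of 124 (binding); finishing uses 268 of 268 (binding); lumber uses 182 of 205 (slack = 23).
By complementary slackness, y = 0 for the non-binding constraint.
The binding rows give the dual system: 1·y_carpentry + 4·y_finishing = 15 and 3·y_carpentry + 6·y_finishing = 33.
Solving: y_carpentry = 7, y_finishing = 2.
tables enters the basis when its profit ≥ yᵀa₃ = 7·2 + 2·3 = 20.

20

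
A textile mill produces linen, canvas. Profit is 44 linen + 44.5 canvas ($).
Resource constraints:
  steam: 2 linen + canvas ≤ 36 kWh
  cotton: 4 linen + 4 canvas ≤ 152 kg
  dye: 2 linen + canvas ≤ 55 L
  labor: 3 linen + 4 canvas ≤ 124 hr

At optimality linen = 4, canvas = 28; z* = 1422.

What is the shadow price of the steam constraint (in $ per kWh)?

8.5

Check each constraint at x*: steam 36/36 (tight); cotton 128/152 (slack 24); dye 36/55 (slack 19); labor 124/124 (tight).
By complementary slackness, y = 0 for the non-binding constraints.
The binding rows give the dual system: 2·y_steam + 3·y_labor = 44 and 1·y_steam + 4·y_labor = 44.5.
→ y_steam = 8.5 and y_labor = 9.
Shadow price of steam = 8.5.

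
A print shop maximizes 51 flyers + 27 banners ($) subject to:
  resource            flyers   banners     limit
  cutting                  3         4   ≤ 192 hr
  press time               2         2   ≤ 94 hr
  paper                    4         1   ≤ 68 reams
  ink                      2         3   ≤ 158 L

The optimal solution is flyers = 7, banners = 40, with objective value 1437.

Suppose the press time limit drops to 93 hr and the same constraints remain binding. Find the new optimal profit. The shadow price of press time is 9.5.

Δb = -1, so new z* = 1437 + (9.5)·(-1) = 1437 − 9.5 = 1427.5.

1427.5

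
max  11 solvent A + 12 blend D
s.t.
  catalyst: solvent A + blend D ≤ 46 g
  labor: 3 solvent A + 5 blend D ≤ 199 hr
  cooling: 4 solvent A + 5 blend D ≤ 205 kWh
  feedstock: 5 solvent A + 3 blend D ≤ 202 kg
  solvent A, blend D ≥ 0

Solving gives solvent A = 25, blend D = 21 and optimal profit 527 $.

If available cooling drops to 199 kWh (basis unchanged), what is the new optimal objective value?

521

Check each constraint at x*: catalyst 46/46 (tight); labor 180/199 (slack 19); cooling 205/205 (tight); feedstock 188/202 (slack 14).
Since labor, feedstock are not tight, their duals are 0.
From A_Bᵀ y = c: 1·y_catalyst + 4·y_cooling = 11; 1·y_catalyst + 5·y_cooling = 12.
Solving: y_catalyst = 7, y_cooling = 1.
Δz = y_cooling·Δb = 1 × (-6) = -6, so new z* = 527 − 6 = 521.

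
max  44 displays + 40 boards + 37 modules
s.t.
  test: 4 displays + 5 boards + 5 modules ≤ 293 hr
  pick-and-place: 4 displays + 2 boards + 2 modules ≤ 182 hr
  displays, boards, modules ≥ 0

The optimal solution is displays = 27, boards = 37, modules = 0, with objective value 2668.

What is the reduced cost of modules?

Both test and pick-and-place are binding at x*.
Dual feasibility on the basic columns requires 4·y_test + 4·y_pick-and-place = 44, 5·y_test + 2·y_pick-and-place = 40.
→ y_test = 6 and y_pick-and-place = 5.
Reduced cost of modules: c₃ − yᵀa₃ = 37 − (6·5 + 5·2) = 37 − 40 = -3.

-3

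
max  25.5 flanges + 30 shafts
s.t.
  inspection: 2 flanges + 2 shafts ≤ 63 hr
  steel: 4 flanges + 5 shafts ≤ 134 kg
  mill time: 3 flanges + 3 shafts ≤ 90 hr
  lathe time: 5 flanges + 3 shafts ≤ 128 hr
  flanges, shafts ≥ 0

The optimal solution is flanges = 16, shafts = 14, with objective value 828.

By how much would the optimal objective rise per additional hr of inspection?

Binding: steel and mill time. Non-binding: inspection (3 unused), lathe time (6 unused).
By complementary slackness, y = 0 for the non-binding constraints.
Dual feasibility on the basic columns requires 4·y_steel + 3·y_mill time = 25.5, 5·y_steel + 3·y_mill time = 30.
Solving: y_steel = 4.5, y_mill time = 2.5.
Shadow price of inspection = 0.

0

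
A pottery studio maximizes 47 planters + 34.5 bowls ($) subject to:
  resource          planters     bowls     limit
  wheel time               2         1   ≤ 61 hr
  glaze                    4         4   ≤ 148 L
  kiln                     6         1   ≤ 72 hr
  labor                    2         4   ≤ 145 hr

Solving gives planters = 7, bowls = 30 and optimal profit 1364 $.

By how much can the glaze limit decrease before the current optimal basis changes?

100

Binding constraints: glaze, kiln. The basis is B = [[4,4],[6,1]] with det -20.
Per unit decrease in glaze, x* moves by d = (0.05, -0.3).
The basis stays optimal until bowls reaches 0; allowable decrease = 100 L.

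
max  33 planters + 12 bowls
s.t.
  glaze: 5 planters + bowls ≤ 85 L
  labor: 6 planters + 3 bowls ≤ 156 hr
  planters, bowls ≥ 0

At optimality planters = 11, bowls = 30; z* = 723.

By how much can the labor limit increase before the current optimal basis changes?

Binding constraints: glaze, labor. The basis is B = [[5,1],[6,3]] with det 9.
Per unit increase in labor, x* moves by d = (-0.1111, 0.5556).
The basis stays optimal until planters reaches 0; allowable increase = 99 hr.

99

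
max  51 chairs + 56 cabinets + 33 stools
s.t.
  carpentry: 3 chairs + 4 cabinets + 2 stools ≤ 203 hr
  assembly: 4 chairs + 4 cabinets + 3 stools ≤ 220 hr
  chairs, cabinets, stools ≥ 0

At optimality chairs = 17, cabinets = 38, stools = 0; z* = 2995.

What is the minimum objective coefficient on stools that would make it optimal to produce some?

37

Both carpentry and assembly are binding at x*.
Dual feasibility on the basic columns requires 3·y_carpentry + 4·y_assembly = 51, 4·y_carpentry + 4·y_assembly = 56.
This yields shadow prices y_carpentry = 5, y_assembly = 9.
stools enters the basis when its profit ≥ yᵀa₃ = 5·2 + 9·3 = 37.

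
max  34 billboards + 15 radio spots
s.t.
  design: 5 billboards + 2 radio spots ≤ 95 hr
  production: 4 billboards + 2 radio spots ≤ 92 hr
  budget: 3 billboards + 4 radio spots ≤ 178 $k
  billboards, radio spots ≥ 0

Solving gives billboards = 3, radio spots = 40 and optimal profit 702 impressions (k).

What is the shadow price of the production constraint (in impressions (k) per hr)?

Check each constraint at x*: design 95/95 (tight); production 92/92 (tight); budget 169/178 (slack 9).
Slack constraints have shadow price 0 (complementary slackness).
Dual feasibility on the basic columns requires 5·y_design + 4·y_production = 34, 2·y_design + 2·y_production = 15.
This yields shadow prices y_design = 4, y_production = 3.5.
Shadow price of production = 3.5.

3.5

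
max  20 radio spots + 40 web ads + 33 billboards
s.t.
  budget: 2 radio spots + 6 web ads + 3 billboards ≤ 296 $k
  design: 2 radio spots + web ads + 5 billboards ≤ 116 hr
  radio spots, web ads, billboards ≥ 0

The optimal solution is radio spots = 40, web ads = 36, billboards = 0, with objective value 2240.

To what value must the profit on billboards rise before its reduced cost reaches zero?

At the optimum: budget uses 296 of 296 (binding); design uses 116 of 116 (binding).
Dual feasibility on the basic columns requires 2·y_budget + 2·y_design = 20, 6·y_budget + 1·y_design = 40.
This yields shadow prices y_budget = 6, y_design = 4.
billboards enters the basis when its profit ≥ yᵀa₃ = 6·3 + 4·5 = 38.

38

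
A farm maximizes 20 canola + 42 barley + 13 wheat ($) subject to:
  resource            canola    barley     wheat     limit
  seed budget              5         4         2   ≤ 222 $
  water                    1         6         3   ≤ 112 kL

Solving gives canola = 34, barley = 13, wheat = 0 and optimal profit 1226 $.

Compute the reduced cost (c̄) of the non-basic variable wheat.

-8

Both seed budget and water are binding at x*.
From A_Bᵀ y = c: 5·y_seed budget + 1·y_water = 20; 4·y_seed budget + 6·y_water = 42.
Solving: y_seed budget = 3, y_water = 5.
Reduced cost of wheat: c₃ − yᵀa₃ = 13 − (3·2 + 5·3) = 13 − 21 = -8.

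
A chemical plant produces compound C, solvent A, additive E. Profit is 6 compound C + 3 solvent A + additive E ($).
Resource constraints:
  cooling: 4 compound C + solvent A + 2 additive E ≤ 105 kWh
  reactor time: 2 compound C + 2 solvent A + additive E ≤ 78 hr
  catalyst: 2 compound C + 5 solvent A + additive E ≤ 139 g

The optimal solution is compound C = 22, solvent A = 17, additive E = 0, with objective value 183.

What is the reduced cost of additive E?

-2

Binding: cooling and reactor time. Non-binding: catalyst (10 unused).
Slack constraints have shadow price 0 (complementary slackness).
The binding rows give the dual system: 4·y_cooling + 2·y_reactor time = 6 and 1·y_cooling + 2·y_reactor time = 3.
This yields shadow prices y_cooling = 1, y_reactor time = 1.
Reduced cost of additive E: c₃ − yᵀa₃ = 1 − (1·2 + 1·1) = 1 − 3 = -2.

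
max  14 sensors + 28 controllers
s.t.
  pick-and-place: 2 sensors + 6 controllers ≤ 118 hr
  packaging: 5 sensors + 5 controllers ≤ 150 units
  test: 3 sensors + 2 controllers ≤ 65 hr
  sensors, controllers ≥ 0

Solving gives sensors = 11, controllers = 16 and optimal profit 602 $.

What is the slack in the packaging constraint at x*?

packaging used = 5·11 + 5·16 = 135; slack = 150 − 135 = 15.

15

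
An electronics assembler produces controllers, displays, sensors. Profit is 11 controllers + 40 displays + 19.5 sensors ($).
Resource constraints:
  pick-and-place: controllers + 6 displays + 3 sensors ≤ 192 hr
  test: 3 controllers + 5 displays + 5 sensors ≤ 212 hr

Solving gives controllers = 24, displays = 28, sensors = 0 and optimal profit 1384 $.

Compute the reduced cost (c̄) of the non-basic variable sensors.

Both pick-and-place and test are binding at x*.
The binding rows give the dual system: 1·y_pick-and-place + 3·y_test = 11 and 6·y_pick-and-place + 5·y_test = 40.
→ y_pick-and-place = 5 and y_test = 2.
Reduced cost of sensors: c₃ − yᵀa₃ = 19.5 − (5·3 + 2·5) = 19.5 − 25 = -5.5.

-5.5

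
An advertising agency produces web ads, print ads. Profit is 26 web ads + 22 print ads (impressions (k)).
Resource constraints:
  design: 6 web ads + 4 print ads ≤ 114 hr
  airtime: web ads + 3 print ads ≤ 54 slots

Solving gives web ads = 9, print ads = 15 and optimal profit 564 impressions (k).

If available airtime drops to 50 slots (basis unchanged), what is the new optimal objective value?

Check each constraint at x*: design 114/114 (tight); airtime 54/54 (tight).
From A_Bᵀ y = c: 6·y_design + 1·y_airtime = 26; 4·y_design + 3·y_airtime = 22.
→ y_design = 4 and y_airtime = 2.
Δz = y_airtime·Δb = 2 × (-4) = -8, so new z* = 564 − 8 = 556.

556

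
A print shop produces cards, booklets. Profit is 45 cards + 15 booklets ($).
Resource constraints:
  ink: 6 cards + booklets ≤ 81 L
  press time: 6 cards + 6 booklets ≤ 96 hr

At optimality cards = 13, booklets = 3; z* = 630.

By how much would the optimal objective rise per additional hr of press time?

Check each constraint at x*: ink 81/81 (tight); press time 96/96 (tight).
From A_Bᵀ y = c: 6·y_ink + 6·y_press time = 45; 1·y_ink + 6·y_press time = 15.
This yields shadow prices y_ink = 6, y_press time = 1.5.
Shadow price of press time = 1.5.

1.5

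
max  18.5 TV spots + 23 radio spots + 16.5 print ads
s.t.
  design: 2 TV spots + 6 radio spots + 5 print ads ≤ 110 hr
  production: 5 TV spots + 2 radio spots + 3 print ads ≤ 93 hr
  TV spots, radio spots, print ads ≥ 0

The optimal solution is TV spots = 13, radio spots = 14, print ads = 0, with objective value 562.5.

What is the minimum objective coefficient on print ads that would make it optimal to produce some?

At the optimum: design uses 110 of 110 (binding); production uses 93 of 93 (binding).
The binding rows give the dual system: 2·y_design + 5·y_production = 18.5 and 6·y_design + 2·y_production = 23.
Solving: y_design = 3, y_production = 2.5.
print ads enters the basis when its profit ≥ yᵀa₃ = 3·5 + 2.5·3 = 22.5.

22.5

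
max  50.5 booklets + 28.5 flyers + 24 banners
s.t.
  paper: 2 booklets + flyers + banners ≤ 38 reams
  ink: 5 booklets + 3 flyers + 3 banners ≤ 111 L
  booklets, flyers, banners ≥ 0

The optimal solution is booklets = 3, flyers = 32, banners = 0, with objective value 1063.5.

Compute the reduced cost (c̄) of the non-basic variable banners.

-4.5

At the optimum: paper uses 38 of 38 (binding); ink uses 111 of 111 (binding).
From A_Bᵀ y = c: 2·y_paper + 5·y_ink = 50.5; 1·y_paper + 3·y_ink = 28.5.
This yields shadow prices y_paper = 9, y_ink = 6.5.
Reduced cost of banners: c₃ − yᵀa₃ = 24 − (9·1 + 6.5·3) = 24 − 28.5 = -4.5.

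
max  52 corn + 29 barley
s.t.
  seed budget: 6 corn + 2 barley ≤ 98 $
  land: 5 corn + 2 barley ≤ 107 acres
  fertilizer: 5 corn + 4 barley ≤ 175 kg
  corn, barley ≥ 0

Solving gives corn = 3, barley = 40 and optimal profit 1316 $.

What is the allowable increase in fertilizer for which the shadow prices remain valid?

21

Binding constraints: seed budget, fertilizer. The basis is B = [[6,2],[5,4]] with det 14.
Per unit increase in fertilizer, x* moves by d = (-0.1429, 0.4286).
The basis stays optimal until corn reaches 0; allowable increase = 21 kg.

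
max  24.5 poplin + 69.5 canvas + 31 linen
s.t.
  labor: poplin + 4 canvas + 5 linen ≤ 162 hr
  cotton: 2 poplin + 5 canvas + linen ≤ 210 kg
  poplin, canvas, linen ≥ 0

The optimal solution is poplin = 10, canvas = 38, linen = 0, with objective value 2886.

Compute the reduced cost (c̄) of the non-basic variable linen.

At the optimum: labor uses 162 of 162 (binding); cotton uses 210 of 210 (binding).
The binding rows give the dual system: 1·y_labor + 2·y_cotton = 24.5 and 4·y_labor + 5·y_cotton = 69.5.
This yields shadow prices y_labor = 5.5, y_cotton = 9.5.
Reduced cost of linen: c₃ − yᵀa₃ = 31 − (5.5·5 + 9.5·1) = 31 − 37 = -6.

-6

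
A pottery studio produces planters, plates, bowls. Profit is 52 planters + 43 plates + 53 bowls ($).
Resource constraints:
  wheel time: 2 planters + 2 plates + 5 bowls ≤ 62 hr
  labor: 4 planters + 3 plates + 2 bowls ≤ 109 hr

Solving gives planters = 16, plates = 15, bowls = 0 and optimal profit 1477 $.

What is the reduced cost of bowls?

-5

Check each constraint at x*: wheel time 62/62 (tight); labor 109/109 (tight).
Dual feasibility on the basic columns requires 2·y_wheel time + 4·y_labor = 52, 2·y_wheel time + 3·y_labor = 43.
This yields shadow prices y_wheel time = 8, y_labor = 9.
Reduced cost of bowls: c₃ − yᵀa₃ = 53 − (8·5 + 9·2) = 53 − 58 = -5.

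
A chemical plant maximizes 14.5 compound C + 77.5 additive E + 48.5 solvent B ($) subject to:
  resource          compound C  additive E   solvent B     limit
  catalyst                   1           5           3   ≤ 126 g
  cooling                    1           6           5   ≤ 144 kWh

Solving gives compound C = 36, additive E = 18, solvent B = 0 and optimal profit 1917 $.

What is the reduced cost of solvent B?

-5

Both catalyst and cooling are binding at x*.
The binding rows give the dual system: 1·y_catalyst + 1·y_cooling = 14.5 and 5·y_catalyst + 6·y_cooling = 77.5.
→ y_catalyst = 9.5 and y_cooling = 5.
Reduced cost of solvent B: c₃ − yᵀa₃ = 48.5 − (9.5·3 + 5·5) = 48.5 − 53.5 = -5.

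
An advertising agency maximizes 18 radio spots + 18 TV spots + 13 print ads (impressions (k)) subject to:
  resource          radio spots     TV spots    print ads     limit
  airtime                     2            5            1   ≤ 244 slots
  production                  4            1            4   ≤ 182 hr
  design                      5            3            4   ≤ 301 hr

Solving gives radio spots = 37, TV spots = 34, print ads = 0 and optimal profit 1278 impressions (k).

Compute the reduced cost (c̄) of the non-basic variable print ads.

-2

At the optimum: airtime uses 244 of 244 (binding); production uses 182 of 182 (binding); design uses 287 of 301 (slack = 14).
Slack constraints have shadow price 0 (complementary slackness).
From A_Bᵀ y = c: 2·y_airtime + 4·y_production = 18; 5·y_airtime + 1·y_production = 18.
→ y_airtime = 3 and y_production = 3.
Reduced cost of print ads: c₃ − yᵀa₃ = 13 − (3·1 + 3·4) = 13 − 15 = -2.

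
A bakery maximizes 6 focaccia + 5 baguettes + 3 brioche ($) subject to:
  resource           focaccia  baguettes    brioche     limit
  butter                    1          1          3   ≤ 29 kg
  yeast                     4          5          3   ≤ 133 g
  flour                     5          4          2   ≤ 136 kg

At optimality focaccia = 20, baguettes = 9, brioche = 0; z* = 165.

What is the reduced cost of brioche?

Check each constraint at x*: butter 29/29 (tight); yeast 125/133 (slack 8); flour 136/136 (tight).
Since yeast is not tight, its dual is 0.
From A_Bᵀ y = c: 1·y_butter + 5·y_flour = 6; 1·y_butter + 4·y_flour = 5.
→ y_butter = 1 and y_flour = 1.
Reduced cost of brioche: c₃ − yᵀa₃ = 3 − (1·3 + 1·2) = 3 − 5 = -2.

-2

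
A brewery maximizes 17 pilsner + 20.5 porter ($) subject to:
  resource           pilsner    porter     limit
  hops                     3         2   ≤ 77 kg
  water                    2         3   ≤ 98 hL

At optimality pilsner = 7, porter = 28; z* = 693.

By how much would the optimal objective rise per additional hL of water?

Check each constraint at x*: hops 77/77 (tight); water 98/98 (tight).
The binding rows give the dual system: 3·y_hops + 2·y_water = 17 and 2·y_hops + 3·y_water = 20.5.
→ y_hops = 2 and y_water = 5.5.
Shadow price of water = 5.5.

5.5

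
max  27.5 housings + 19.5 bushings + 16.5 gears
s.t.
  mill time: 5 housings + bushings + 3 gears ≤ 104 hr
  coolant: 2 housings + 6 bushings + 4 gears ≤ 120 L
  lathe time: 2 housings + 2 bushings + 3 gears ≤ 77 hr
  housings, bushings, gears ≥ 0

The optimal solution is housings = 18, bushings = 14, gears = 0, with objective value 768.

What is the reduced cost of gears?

-7

At the optimum: mill time uses 104 of 104 (binding); coolant uses 120 of 120 (binding); lathe time uses 64 of 77 (slack = 13).
Since lathe time is not tight, its dual is 0.
From A_Bᵀ y = c: 5·y_mill time + 2·y_coolant = 27.5; 1·y_mill time + 6·y_coolant = 19.5.
→ y_mill time = 4.5 and y_coolant = 2.5.
Reduced cost of gears: c₃ − yᵀa₃ = 16.5 − (4.5·3 + 2.5·4) = 16.5 − 23.5 = -7.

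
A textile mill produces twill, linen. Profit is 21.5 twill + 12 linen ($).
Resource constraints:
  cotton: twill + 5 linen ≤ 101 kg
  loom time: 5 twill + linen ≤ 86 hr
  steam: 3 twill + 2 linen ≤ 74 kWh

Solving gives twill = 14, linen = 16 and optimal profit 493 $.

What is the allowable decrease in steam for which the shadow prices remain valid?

Binding constraints: loom time, steam. The basis is B = [[5,1],[3,2]] with det 7.
Per unit decrease in steam, x* moves by d = (0.1429, -0.7143).
The basis stays optimal until linen reaches 0; allowable decrease = 22.4 kWh.

22.4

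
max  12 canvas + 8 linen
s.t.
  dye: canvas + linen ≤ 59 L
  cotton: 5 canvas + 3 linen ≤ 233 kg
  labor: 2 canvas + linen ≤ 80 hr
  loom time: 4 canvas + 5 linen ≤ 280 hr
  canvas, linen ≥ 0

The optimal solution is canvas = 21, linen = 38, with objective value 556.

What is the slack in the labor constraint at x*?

0

labor used = 2·21 + 1·38 = 80; slack = 80 − 80 = 0.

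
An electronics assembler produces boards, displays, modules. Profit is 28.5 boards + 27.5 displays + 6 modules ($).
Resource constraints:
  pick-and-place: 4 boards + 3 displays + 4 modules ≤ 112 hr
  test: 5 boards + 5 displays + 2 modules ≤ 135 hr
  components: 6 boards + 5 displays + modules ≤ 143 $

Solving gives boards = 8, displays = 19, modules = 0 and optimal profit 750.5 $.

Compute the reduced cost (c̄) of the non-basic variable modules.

-4

At the optimum: pick-and-place uses 89 of 112 (slack = 23); test uses 135 of 135 (binding); components uses 143 of 143 (binding).
Since pick-and-place is not tight, its dual is 0.
From A_Bᵀ y = c: 5·y_test + 6·y_components = 28.5; 5·y_test + 5·y_components = 27.5.
This yields shadow prices y_test = 4.5, y_components = 1.
Reduced cost of modules: c₃ − yᵀa₃ = 6 − (4.5·2 + 1·1) = 6 − 10 = -4.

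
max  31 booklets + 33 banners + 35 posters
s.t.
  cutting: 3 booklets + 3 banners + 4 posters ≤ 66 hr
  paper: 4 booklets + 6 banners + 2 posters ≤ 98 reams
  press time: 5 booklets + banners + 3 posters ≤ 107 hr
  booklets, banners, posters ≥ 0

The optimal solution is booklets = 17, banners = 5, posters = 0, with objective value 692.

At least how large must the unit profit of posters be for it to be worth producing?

At the optimum: cutting uses 66 of 66 (binding); paper uses 98 of 98 (binding); press time uses 90 of 107 (slack = 17).
Since press time is not tight, its dual is 0.
The binding rows give the dual system: 3·y_cutting + 4·y_paper = 31 and 3·y_cutting + 6·y_paper = 33.
This yields shadow prices y_cutting = 9, y_paper = 1.
posters enters the basis when its profit ≥ yᵀa₃ = 9·4 + 1·2 = 38.

38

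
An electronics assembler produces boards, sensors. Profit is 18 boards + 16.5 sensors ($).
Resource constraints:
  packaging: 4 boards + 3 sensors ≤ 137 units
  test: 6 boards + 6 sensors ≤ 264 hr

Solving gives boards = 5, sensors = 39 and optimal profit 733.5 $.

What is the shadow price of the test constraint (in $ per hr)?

Both packaging and test are binding at x*.
Dual feasibility on the basic columns requires 4·y_packaging + 6·y_test = 18, 3·y_packaging + 6·y_test = 16.5.
Solving: y_packaging = 1.5, y_test = 2.
Shadow price of test = 2.

2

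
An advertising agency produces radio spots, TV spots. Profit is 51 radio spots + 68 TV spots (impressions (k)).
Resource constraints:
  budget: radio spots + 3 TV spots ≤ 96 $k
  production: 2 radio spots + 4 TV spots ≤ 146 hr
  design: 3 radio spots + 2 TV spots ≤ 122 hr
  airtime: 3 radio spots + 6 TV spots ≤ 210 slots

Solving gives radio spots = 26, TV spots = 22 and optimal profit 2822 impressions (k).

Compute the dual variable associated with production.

Binding: design and airtime. Non-binding: budget (4 unused), production (6 unused).
By complementary slackness, y = 0 for the non-binding constraints.
Dual feasibility on the basic columns requires 3·y_design + 3·y_airtime = 51, 2·y_design + 6·y_airtime = 68.
Solving: y_design = 8.5, y_airtime = 8.5.
Shadow price of production = 0.

0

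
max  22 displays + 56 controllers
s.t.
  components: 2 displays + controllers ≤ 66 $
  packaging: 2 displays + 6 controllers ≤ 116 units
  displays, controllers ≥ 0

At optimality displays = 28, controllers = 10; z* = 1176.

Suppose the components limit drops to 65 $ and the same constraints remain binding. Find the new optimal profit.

1174

Both components and packaging are binding at x*.
The binding rows give the dual system: 2·y_components + 2·y_packaging = 22 and 1·y_components + 6·y_packaging = 56.
This yields shadow prices y_components = 2, y_packaging = 9.
Δz = y_components·Δb = 2 × (-1) = -2, so new z* = 1176 − 2 = 1174.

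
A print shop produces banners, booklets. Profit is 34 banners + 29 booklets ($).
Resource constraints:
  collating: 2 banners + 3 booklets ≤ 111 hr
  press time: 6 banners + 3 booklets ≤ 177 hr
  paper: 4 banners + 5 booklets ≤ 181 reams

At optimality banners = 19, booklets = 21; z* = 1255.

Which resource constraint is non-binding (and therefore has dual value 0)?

collating

collating: 101/111 (slack 10)
press time: 177/177 (binding)
paper: 181/181 (binding)
By complementary slackness, a constraint with positive slack has shadow price 0 → collating.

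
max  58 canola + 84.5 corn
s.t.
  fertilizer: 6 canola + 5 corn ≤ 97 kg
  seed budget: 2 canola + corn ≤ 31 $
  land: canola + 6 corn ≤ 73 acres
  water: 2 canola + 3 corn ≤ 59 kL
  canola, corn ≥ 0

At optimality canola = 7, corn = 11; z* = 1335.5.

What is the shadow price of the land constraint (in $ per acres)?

At the optimum: fertilizer uses 97 of 97 (binding); seed budget uses 25 of 31 (slack = 6); land uses 73 of 73 (binding); water uses 47 of 59 (slack = 12).
By complementary slackness, y = 0 for the non-binding constraints.
From A_Bᵀ y = c: 6·y_fertilizer + 1·y_land = 58; 5·y_fertilizer + 6·y_land = 84.5.
→ y_fertilizer = 8.5 and y_land = 7.
Shadow price of land = 7.

7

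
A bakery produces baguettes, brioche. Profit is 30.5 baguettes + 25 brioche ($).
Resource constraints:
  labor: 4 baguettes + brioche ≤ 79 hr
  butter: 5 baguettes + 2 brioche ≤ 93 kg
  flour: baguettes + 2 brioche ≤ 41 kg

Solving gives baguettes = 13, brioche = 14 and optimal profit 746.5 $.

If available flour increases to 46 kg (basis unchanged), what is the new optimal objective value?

786.5

At the optimum: labor uses 66 of 79 (slack = 13); butter uses 93 of 93 (binding); flour uses 41 of 41 (binding).
Slack constraints have shadow price 0 (complementary slackness).
From A_Bᵀ y = c: 5·y_butter + 1·y_flour = 30.5; 2·y_butter + 2·y_flour = 25.
This yields shadow prices y_butter = 4.5, y_flour = 8.
Δz = y_flour·Δb = 8 × (5) = 40, so new z* = 746.5 + 40 = 786.5.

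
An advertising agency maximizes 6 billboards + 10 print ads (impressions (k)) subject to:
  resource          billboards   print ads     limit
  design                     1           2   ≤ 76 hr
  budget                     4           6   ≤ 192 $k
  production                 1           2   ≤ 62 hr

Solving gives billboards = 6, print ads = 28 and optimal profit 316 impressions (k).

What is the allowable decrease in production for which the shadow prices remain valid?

Binding constraints: budget, production. The basis is B = [[4,6],[1,2]] with det 2.
Per unit decrease in production, x* moves by d = (3, -2).
The basis stays optimal until print ads reaches 0; allowable decrease = 14 hr.

14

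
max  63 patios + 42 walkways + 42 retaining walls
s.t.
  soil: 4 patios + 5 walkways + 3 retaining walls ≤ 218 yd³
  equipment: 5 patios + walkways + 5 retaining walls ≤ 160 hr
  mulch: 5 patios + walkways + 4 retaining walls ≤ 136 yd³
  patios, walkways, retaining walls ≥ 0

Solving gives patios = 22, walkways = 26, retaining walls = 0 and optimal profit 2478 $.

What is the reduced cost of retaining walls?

At the optimum: soil uses 218 of 218 (binding); equipment uses 136 of 160 (slack = 24); mulch uses 136 of 136 (binding).
Slack constraints have shadow price 0 (complementary slackness).
The binding rows give the dual system: 4·y_soil + 5·y_mulch = 63 and 5·y_soil + 1·y_mulch = 42.
→ y_soil = 7 and y_mulch = 7.
Reduced cost of retaining walls: c₃ − yᵀa₃ = 42 − (7·3 + 7·4) = 42 − 49 = -7.

-7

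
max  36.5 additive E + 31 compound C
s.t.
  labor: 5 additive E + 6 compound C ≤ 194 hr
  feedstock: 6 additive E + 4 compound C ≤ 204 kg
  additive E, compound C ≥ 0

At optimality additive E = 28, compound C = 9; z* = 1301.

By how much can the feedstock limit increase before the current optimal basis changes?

Binding constraints: labor, feedstock. The basis is B = [[5,6],[6,4]] with det -16.
Per unit increase in feedstock, x* moves by d = (0.375, -0.3125).
The basis stays optimal until compound C reaches 0; allowable increase = 28.8 kg.

28.8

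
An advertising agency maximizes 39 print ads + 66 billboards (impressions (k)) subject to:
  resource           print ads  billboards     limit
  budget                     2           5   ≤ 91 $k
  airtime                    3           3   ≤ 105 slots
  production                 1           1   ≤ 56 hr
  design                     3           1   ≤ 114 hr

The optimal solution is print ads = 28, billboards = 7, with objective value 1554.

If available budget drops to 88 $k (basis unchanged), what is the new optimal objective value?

1527

Check each constraint at x*: budget 91/91 (tight); airtime 105/105 (tight); production 35/56 (slack 21); design 91/114 (slack 23).
By complementary slackness, y = 0 for the non-binding constraints.
The binding rows give the dual system: 2·y_budget + 3·y_airtime = 39 and 5·y_budget + 3·y_airtime = 66.
→ y_budget = 9 and y_airtime = 7.
Δz = y_budget·Δb = 9 × (-3) = -27, so new z* = 1554 − 27 = 1527.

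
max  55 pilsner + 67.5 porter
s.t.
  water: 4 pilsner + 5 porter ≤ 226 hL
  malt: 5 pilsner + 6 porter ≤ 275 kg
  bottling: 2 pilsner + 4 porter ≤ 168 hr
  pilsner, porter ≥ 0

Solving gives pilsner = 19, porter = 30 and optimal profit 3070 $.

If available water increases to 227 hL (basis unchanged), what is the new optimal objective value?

3077.5

At the optimum: water uses 226 of 226 (binding); malt uses 275 of 275 (binding); bottling uses 158 of 168 (slack = 10).
Since bottling is not tight, its dual is 0.
Dual feasibility on the basic columns requires 4·y_water + 5·y_malt = 55, 5·y_water + 6·y_malt = 67.5.
This yields shadow prices y_water = 7.5, y_malt = 5.
Δz = y_water·Δb = 7.5 × (1) = 7.5, so new z* = 3070 + 7.5 = 3077.5.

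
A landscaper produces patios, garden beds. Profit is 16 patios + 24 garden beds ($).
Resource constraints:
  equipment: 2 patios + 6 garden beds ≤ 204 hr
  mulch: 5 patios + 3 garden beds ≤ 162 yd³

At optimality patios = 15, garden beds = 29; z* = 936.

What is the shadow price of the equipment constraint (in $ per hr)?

Check each constraint at x*: equipment 204/204 (tight); mulch 162/162 (tight).
From A_Bᵀ y = c: 2·y_equipment + 5·y_mulch = 16; 6·y_equipment + 3·y_mulch = 24.
→ y_equipment = 3 and y_mulch = 2.
Shadow price of equipment = 3.

3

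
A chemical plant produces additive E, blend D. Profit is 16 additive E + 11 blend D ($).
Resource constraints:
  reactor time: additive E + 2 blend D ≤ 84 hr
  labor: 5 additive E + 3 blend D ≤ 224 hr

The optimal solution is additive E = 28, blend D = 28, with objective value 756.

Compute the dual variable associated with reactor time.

Both reactor time and labor are binding at x*.
The binding rows give the dual system: 1·y_reactor time + 5·y_labor = 16 and 2·y_reactor time + 3·y_labor = 11.
This yields shadow prices y_reactor time = 1, y_labor = 3.
Shadow price of reactor time = 1.

1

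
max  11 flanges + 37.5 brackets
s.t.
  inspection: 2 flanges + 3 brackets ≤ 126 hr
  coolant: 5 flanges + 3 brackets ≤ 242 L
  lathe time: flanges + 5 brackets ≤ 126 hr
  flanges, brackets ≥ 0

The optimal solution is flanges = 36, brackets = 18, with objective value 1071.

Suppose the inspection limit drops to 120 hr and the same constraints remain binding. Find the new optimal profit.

Binding: inspection and lathe time. Non-binding: coolant (8 unused).
Slack constraints have shadow price 0 (complementary slackness).
From A_Bᵀ y = c: 2·y_inspection + 1·y_lathe time = 11; 3·y_inspection + 5·y_lathe time = 37.5.
Solving: y_inspection = 2.5, y_lathe time = 6.
Δz = y_inspection·Δb = 2.5 × (-6) = -15, so new z* = 1071 − 15 = 1056.

1056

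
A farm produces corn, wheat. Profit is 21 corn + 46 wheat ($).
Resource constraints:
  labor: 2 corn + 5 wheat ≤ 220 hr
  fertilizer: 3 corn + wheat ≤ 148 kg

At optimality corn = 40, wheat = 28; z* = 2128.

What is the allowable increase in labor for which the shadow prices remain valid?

520

Binding constraints: labor, fertilizer. The basis is B = [[2,5],[3,1]] with det -13.
Per unit increase in labor, x* moves by d = (-0.0769, 0.2308).
The basis stays optimal until corn reaches 0; allowable increase = 520 hr.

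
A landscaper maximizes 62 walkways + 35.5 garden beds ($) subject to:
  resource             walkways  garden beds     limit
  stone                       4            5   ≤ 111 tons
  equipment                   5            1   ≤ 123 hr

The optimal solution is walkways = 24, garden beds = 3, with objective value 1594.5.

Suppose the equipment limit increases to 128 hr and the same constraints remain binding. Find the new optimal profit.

At the optimum: stone uses 111 of 111 (binding); equipment uses 123 of 123 (binding).
The binding rows give the dual system: 4·y_stone + 5·y_equipment = 62 and 5·y_stone + 1·y_equipment = 35.5.
This yields shadow prices y_stone = 5.5, y_equipment = 8.
Δz = y_equipment·Δb = 8 × (5) = 40, so new z* = 1594.5 + 40 = 1634.5.

1634.5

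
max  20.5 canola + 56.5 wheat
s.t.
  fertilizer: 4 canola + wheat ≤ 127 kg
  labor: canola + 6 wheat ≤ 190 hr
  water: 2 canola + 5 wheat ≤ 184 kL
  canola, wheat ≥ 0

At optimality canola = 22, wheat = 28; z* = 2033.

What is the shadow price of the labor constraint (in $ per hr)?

1.5

Check each constraint at x*: fertilizer 116/127 (slack 11); labor 190/190 (tight); water 184/184 (tight).
Slack constraints have shadow price 0 (complementary slackness).
Dual feasibility on the basic columns requires 1·y_labor + 2·y_water = 20.5, 6·y_labor + 5·y_water = 56.5.
This yields shadow prices y_labor = 1.5, y_water = 9.5.
Shadow price of labor = 1.5.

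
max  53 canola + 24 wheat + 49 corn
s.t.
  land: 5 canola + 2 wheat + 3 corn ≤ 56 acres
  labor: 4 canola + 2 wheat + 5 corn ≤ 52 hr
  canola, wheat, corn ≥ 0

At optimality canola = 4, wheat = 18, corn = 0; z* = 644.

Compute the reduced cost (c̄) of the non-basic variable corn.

Check each constraint at x*: land 56/56 (tight); labor 52/52 (tight).
Dual feasibility on the basic columns requires 5·y_land + 4·y_labor = 53, 2·y_land + 2·y_labor = 24.
Solving: y_land = 5, y_labor = 7.
Reduced cost of corn: c₃ − yᵀa₃ = 49 − (5·3 + 7·5) = 49 − 50 = -1.

-1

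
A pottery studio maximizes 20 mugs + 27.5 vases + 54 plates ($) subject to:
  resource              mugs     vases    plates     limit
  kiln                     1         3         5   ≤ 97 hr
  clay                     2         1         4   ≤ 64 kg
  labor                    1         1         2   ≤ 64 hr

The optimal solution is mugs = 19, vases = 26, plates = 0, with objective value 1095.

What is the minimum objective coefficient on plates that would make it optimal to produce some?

61

At the optimum: kiln uses 97 of 97 (binding); clay uses 64 of 64 (binding); labor uses 45 of 64 (slack = 19).
Slack constraints have shadow price 0 (complementary slackness).
Dual feasibility on the basic columns requires 1·y_kiln + 2·y_clay = 20, 3·y_kiln + 1·y_clay = 27.5.
→ y_kiln = 7 and y_clay = 6.5.
plates enters the basis when its profit ≥ yᵀa₃ = 7·5 + 6.5·4 = 61.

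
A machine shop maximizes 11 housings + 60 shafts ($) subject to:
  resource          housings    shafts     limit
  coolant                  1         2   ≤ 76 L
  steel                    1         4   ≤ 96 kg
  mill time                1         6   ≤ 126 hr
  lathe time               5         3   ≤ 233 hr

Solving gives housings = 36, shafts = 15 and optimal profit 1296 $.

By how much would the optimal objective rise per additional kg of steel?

3

Binding: steel and mill time. Non-binding: coolant (10 unused), lathe time (8 unused).
By complementary slackness, y = 0 for the non-binding constraints.
Dual feasibility on the basic columns requires 1·y_steel + 1·y_mill time = 11, 4·y_steel + 6·y_mill time = 60.
Solving: y_steel = 3, y_mill time = 8.
Shadow price of steel = 3.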